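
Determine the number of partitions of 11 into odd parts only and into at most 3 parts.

Enumerating:
11
9, 1, 1
7, 3, 1
5, 5, 1
5, 3, 3
That's 5 in total.

5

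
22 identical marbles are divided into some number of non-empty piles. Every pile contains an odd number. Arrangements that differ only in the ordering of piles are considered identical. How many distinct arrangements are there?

89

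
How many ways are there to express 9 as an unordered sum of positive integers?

A partial list (first 12 by largest part):
9
8 + 1
7 + 2
7 + 1 + 1
6 + 3
6 + 2 + 1
6 + 1 + 1 + 1
5 + 4
5 + 3 + 1
5 + 2 + 2
5 + 2 + 1 + 1
5 + 1 + 1 + 1 + 1
…and 18 more, for 30 total.

30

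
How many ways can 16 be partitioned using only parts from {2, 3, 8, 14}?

7

The partitions of 16 that satisfy the conditions:
14+2
8+8
8+3+3+2
8+2+2+2+2
3+3+3+3+2+2
3+3+2+2+2+2+2
2+2+2+2+2+2+2+2
Counting gives 7.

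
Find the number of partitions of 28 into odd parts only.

There are 222 such partitions.

222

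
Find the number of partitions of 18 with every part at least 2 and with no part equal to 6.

67

There are too many to list fully; the first 12 (by largest part) are:
18
16 + 2
15 + 3
14 + 4
14 + 2 + 2
13 + 5
13 + 3 + 2
12 + 4 + 2
12 + 3 + 3
12 + 2 + 2 + 2
11 + 7
11 + 5 + 2
…and 55 more, for 67 total.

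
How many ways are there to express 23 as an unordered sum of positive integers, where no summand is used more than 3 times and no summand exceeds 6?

Enumerating by decreasing first part gives 112 partitions in all.

112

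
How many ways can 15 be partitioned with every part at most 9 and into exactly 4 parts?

23

They are:
9, 4, 1, 1
9, 3, 2, 1
9, 2, 2, 2
8, 5, 1, 1
8, 4, 2, 1
8, 3, 3, 1
8, 3, 2, 2
7, 6, 1, 1
7, 5, 2, 1
7, 4, 3, 1
7, 4, 2, 2
7, 3, 3, 2
6, 6, 2, 1
6, 5, 3, 1
6, 5, 2, 2
6, 4, 4, 1
6, 4, 3, 2
6, 3, 3, 3
5, 5, 4, 1
5, 5, 3, 2
5, 4, 4, 2
5, 4, 3, 3
4, 4, 4, 3
Counting gives 23.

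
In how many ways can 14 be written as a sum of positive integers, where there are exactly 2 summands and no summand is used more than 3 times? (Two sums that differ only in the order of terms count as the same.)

7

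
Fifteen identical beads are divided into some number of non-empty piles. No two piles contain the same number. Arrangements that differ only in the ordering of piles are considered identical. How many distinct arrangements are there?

27

There are too many to list fully; the first 12 (by largest part) are:
15
1,14
2,13
3,12
1,2,12
4,11
1,3,11
5,10
1,4,10
2,3,10
6,9
1,5,9
…and 15 more, for 27 total.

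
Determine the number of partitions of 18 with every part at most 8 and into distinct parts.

14

Listing the qualifying partitions of 18:
8, 7, 3
8, 7, 2, 1
8, 6, 4
8, 6, 3, 1
8, 5, 4, 1
8, 5, 3, 2
8, 4, 3, 2, 1
7, 6, 5
7, 6, 4, 1
7, 6, 3, 2
7, 5, 4, 2
7, 5, 3, 2, 1
6, 5, 4, 3
6, 5, 4, 2, 1
That's 14 in total.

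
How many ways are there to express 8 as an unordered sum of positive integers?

The partitions of 8 that satisfy the conditions:
8
7, 1
6, 2
6, 1, 1
5, 3
5, 2, 1
5, 1, 1, 1
4, 4
4, 3, 1
4, 2, 2
4, 2, 1, 1
4, 1, 1, 1, 1
3, 3, 2
3, 3, 1, 1
3, 2, 2, 1
3, 2, 1, 1, 1
3, 1, 1, 1, 1, 1
2, 2, 2, 2
2, 2, 2, 1, 1
2, 2, 1, 1, 1, 1
2, 1, 1, 1, 1, 1, 1
1, 1, 1, 1, 1, 1, 1, 1
Counting gives 22.

22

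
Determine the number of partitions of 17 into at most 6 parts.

163

Systematic enumeration (by largest part, then next-largest, …) yields 163.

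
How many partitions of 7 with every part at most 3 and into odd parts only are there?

Listing the qualifying partitions of 7:
1+3+3
1+1+1+1+3
1+1+1+1+1+1+1

3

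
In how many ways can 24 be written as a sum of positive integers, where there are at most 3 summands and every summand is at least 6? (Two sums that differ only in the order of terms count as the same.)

Enumerating:
24
18,6
17,7
16,8
15,9
14,10
13,11
12,12
12,6,6
11,7,6
10,8,6
10,7,7
9,9,6
9,8,7
8,8,8
Counting gives 15.

15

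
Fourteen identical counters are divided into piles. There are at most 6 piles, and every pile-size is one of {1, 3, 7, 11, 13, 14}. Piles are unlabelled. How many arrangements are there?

8

The partitions of 14 that satisfy the conditions:
14
1+13
3+11
1+1+1+11
7+7
1+3+3+7
1+1+1+1+3+7
1+1+3+3+3+3
Counting gives 8.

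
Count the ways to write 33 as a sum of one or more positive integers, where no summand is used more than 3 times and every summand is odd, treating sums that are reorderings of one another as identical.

Systematic enumeration (by largest part, then next-largest, …) yields 143.

143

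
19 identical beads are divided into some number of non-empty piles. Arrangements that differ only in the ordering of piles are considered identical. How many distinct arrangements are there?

490

A full systematic count gives 490.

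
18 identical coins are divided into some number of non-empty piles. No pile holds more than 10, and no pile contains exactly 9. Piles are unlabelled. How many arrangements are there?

Counting exhaustively, 310 partitions satisfy the conditions.

310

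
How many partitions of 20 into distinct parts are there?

64

A partial list (first 12 by largest part):
20
1 + 19
2 + 18
3 + 17
1 + 2 + 17
4 + 16
1 + 3 + 16
5 + 15
1 + 4 + 15
2 + 3 + 15
6 + 14
1 + 5 + 14
…and 52 more, for 64 total.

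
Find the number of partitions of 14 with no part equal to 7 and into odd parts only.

17

Listing the qualifying partitions of 14:
13 + 1
11 + 3
11 + 1 + 1 + 1
9 + 5
9 + 3 + 1 + 1
9 + 1 + 1 + 1 + 1 + 1
5 + 5 + 3 + 1
5 + 5 + 1 + 1 + 1 + 1
5 + 3 + 3 + 3
5 + 3 + 3 + 1 + 1 + 1
5 + 3 + 1 + 1 + 1 + 1 + 1 + 1
5 + 1 + 1 + 1 + 1 + 1 + 1 + 1 + 1 + 1
3 + 3 + 3 + 3 + 1 + 1
3 + 3 + 3 + 1 + 1 + 1 + 1 + 1
3 + 3 + 1 + 1 + 1 + 1 + 1 + 1 + 1 + 1
3 + 1 + 1 + 1 + 1 + 1 + 1 + 1 + 1 + 1 + 1 + 1
1 + 1 + 1 + 1 + 1 + 1 + 1 + 1 + 1 + 1 + 1 + 1 + 1 + 1
That's 17 in total.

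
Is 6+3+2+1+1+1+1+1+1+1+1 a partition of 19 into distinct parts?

No

The parts sum to 19, and the condition 'all summands are distinct' is violated.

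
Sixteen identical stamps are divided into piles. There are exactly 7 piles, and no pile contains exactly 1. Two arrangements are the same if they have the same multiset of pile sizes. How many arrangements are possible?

2

Enumerating:
4,2,2,2,2,2,2
3,3,2,2,2,2,2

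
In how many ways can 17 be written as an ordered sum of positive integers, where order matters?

65536

Each of the 16 gaps between 17 units is either a break or not: 2^16 = 65536.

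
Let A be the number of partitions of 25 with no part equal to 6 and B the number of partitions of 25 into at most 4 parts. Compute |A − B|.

Partitions of 25 with no part equal to 6: 1468.
Partitions of 25 into at most 4 parts: 185.
|1468 − 185| = 1283.

1283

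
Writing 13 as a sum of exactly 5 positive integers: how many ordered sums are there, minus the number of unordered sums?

Ordered (compositions into 5 parts): C(12,4) = 495.
Unordered (partitions into 5 parts): 18.
Difference: 495 − 18 = 477.

477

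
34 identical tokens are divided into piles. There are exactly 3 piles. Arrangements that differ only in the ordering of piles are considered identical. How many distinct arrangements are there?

96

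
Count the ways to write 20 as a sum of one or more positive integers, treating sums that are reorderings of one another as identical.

627

There are 627 such partitions.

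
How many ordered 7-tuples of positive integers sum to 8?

Equivalently, choose which 6 of the 7 gaps become plus signs: C(7,6) = 7.

7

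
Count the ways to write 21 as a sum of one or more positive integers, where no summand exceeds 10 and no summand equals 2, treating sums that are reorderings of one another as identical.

230

A full systematic count gives 230.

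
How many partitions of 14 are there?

135

Systematic enumeration (by largest part, then next-largest, …) yields 135.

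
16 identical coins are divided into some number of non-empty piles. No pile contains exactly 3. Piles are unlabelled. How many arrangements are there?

Enumerating by decreasing first part gives 130 partitions in all.

130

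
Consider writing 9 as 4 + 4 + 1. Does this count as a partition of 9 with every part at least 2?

The parts sum to 9, and the condition 'every summand is at least 2' is violated.

No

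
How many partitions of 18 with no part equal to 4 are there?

250

Counting exhaustively, 250 partitions satisfy the conditions.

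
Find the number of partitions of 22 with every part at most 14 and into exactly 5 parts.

Systematic enumeration (by largest part, then next-largest, …) yields 112.

112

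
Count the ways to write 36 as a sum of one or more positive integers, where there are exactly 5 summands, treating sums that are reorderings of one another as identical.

748

Enumerating by decreasing first part gives 748 partitions in all.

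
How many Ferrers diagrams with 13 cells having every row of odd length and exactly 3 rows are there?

Enumerating:
1, 1, 11
1, 3, 9
1, 5, 7
3, 3, 7
3, 5, 5

5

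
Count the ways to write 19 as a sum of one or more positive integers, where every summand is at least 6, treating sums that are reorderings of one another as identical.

Enumerating:
19
13 + 6
12 + 7
11 + 8
10 + 9
7 + 6 + 6
That's 6 in total.

6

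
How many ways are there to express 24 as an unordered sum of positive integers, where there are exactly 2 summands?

They are:
23+1
22+2
21+3
20+4
19+5
18+6
17+7
16+8
15+9
14+10
13+11
12+12

12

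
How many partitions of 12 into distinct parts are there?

15

They are:
12
11,1
10,2
9,3
9,2,1
8,4
8,3,1
7,5
7,4,1
7,3,2
6,5,1
6,4,2
6,3,2,1
5,4,3
5,4,2,1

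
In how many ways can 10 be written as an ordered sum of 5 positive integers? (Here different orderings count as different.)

126

By stars and bars with positive parts, the count is C(9,4) = 126.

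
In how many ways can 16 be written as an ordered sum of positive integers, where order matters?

32768

There are 15 gaps and each independently is a cut or not, giving 2^15 = 32768.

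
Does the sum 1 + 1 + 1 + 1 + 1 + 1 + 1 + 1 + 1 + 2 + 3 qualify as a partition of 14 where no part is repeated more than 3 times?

The parts sum to 14, and the condition 'no summand is used more than 3 times' is violated.

No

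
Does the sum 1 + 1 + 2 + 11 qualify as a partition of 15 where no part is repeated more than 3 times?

Yes

The parts sum to 15, and the condition 'no summand is used more than 3 times' holds.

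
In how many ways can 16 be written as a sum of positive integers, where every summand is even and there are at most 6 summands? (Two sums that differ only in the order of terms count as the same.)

The partitions of 16 that satisfy the conditions:
16
14,2
12,4
12,2,2
10,6
10,4,2
10,2,2,2
8,8
8,6,2
8,4,4
8,4,2,2
8,2,2,2,2
6,6,4
6,6,2,2
6,4,4,2
6,4,2,2,2
6,2,2,2,2,2
4,4,4,4
4,4,4,2,2
4,4,2,2,2,2

20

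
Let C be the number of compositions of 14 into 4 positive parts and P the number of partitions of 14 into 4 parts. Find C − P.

263

Compositions: C(13,3) = 286.
Partitions of 14 into exactly 4 parts: 23.
Difference: 286 − 23 = 263.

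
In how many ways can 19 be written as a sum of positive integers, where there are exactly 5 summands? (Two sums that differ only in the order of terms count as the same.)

70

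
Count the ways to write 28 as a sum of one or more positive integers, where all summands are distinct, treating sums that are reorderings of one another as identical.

Systematic enumeration (by largest part, then next-largest, …) yields 222.

222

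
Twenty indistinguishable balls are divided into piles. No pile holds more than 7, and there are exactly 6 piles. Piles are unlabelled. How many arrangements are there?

48

There are too many to list fully; the first 12 (by largest part) are:
7+7+3+1+1+1
7+7+2+2+1+1
7+6+4+1+1+1
7+6+3+2+1+1
7+6+2+2+2+1
7+5+5+1+1+1
7+5+4+2+1+1
7+5+3+3+1+1
7+5+3+2+2+1
7+5+2+2+2+2
7+4+4+3+1+1
7+4+4+2+2+1
…and 36 more, for 48 total.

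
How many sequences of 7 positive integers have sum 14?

A composition of 14 into 7 positive parts is chosen by placing 6 dividers among the 13 gaps between 14 units: C(13,6) = 1716.

1716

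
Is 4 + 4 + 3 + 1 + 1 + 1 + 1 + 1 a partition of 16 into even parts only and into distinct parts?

The parts sum to 16, and the condition 'every summand is even' is violated.

No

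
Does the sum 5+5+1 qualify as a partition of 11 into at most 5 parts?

Yes

The parts sum to 11, and the condition 'there are at most 5 summands' holds.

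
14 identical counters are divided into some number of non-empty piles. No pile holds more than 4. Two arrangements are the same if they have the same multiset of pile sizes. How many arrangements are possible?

47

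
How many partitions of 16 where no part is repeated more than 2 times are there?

A full systematic count gives 89.

89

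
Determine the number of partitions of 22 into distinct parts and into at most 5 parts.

88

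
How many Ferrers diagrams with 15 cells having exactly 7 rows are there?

The partitions of 15 that satisfy the conditions:
9, 1, 1, 1, 1, 1, 1
8, 2, 1, 1, 1, 1, 1
7, 3, 1, 1, 1, 1, 1
7, 2, 2, 1, 1, 1, 1
6, 4, 1, 1, 1, 1, 1
6, 3, 2, 1, 1, 1, 1
6, 2, 2, 2, 1, 1, 1
5, 5, 1, 1, 1, 1, 1
5, 4, 2, 1, 1, 1, 1
5, 3, 3, 1, 1, 1, 1
5, 3, 2, 2, 1, 1, 1
5, 2, 2, 2, 2, 1, 1
4, 4, 3, 1, 1, 1, 1
4, 4, 2, 2, 1, 1, 1
4, 3, 3, 2, 1, 1, 1
4, 3, 2, 2, 2, 1, 1
4, 2, 2, 2, 2, 2, 1
3, 3, 3, 3, 1, 1, 1
3, 3, 3, 2, 2, 1, 1
3, 3, 2, 2, 2, 2, 1
3, 2, 2, 2, 2, 2, 2

21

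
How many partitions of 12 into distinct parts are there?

15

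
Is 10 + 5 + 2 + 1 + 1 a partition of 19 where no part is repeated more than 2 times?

Yes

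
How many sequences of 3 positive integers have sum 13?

66

A composition of 13 into 3 positive parts is chosen by placing 2 dividers among the 12 gaps between 13 units: C(12,2) = 66.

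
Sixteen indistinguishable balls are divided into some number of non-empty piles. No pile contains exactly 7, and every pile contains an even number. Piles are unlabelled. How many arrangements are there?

The partitions of 16 that satisfy the conditions:
16
2+14
4+12
2+2+12
6+10
2+4+10
2+2+2+10
8+8
2+6+8
4+4+8
2+2+4+8
2+2+2+2+8
4+6+6
2+2+6+6
2+4+4+6
2+2+2+4+6
2+2+2+2+2+6
4+4+4+4
2+2+4+4+4
2+2+2+2+4+4
2+2+2+2+2+2+4
2+2+2+2+2+2+2+2
That's 22 in total.

22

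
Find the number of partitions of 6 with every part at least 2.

Listing the qualifying partitions of 6:
6
4,2
3,3
2,2,2

4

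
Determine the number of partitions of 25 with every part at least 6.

17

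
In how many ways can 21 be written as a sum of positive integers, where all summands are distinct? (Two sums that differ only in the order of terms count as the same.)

76

Enumerating by decreasing first part gives 76 partitions in all.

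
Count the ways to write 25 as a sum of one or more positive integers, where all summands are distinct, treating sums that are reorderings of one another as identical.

142

A full systematic count gives 142.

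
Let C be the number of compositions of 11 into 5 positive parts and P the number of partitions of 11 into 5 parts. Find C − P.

Compositions: C(10,4) = 210.
Unordered (partitions into 5 parts): 10.
Difference: 210 − 10 = 200.

200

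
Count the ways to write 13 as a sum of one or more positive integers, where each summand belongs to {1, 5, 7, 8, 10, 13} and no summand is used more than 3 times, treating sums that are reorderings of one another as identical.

They are:
13
10+1+1+1
8+5
7+5+1
5+5+1+1+1
Counting gives 5.

5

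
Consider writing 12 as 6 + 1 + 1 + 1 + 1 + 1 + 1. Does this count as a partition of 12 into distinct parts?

No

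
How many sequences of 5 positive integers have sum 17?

A composition of 17 into 5 positive parts is chosen by placing 4 dividers among the 16 gaps between 17 units: C(16,4) = 1820.

1820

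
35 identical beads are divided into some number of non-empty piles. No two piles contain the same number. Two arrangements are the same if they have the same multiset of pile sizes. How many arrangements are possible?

585

Systematic enumeration (by largest part, then next-largest, …) yields 585.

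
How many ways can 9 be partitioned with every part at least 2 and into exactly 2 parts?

3

Listing the qualifying partitions of 9:
2 + 7
3 + 6
4 + 5
That's 3 in total.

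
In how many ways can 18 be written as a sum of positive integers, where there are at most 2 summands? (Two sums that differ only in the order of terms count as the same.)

The partitions of 18 that satisfy the conditions:
18
17+1
16+2
15+3
14+4
13+5
12+6
11+7
10+8
9+9
That's 10 in total.

10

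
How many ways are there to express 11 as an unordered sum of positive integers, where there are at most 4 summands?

27

A partial list (first 12 by largest part):
11
10, 1
9, 2
9, 1, 1
8, 3
8, 2, 1
8, 1, 1, 1
7, 4
7, 3, 1
7, 2, 2
7, 2, 1, 1
6, 5
…and 15 more, for 27 total.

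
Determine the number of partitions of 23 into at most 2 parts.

Listing the qualifying partitions of 23:
23
22,1
21,2
20,3
19,4
18,5
17,6
16,7
15,8
14,9
13,10
12,11
Counting gives 12.

12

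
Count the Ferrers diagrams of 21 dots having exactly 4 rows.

72

A full systematic count gives 72.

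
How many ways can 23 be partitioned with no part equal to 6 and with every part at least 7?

Enumerating:
23
16+7
15+8
14+9
13+10
12+11
9+7+7
8+8+7

8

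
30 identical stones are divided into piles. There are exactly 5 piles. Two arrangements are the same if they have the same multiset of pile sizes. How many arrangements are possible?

377

Systematic enumeration (by largest part, then next-largest, …) yields 377.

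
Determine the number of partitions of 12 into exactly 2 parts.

6

The partitions of 12 that satisfy the conditions:
11,1
10,2
9,3
8,4
7,5
6,6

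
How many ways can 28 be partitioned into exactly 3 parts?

There are too many to list fully; the first 12 (by largest part) are:
1 + 1 + 26
1 + 2 + 25
1 + 3 + 24
2 + 2 + 24
1 + 4 + 23
2 + 3 + 23
1 + 5 + 22
2 + 4 + 22
3 + 3 + 22
1 + 6 + 21
2 + 5 + 21
3 + 4 + 21
…and 53 more, for 65 total.

65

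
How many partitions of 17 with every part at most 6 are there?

163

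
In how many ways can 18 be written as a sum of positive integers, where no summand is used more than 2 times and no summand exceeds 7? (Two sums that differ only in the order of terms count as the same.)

55

A partial list (first 12 by largest part):
7+7+4
7+7+3+1
7+7+2+2
7+7+2+1+1
7+6+5
7+6+4+1
7+6+3+2
7+6+3+1+1
7+6+2+2+1
7+5+5+1
7+5+4+2
7+5+4+1+1
…and 43 more, for 55 total.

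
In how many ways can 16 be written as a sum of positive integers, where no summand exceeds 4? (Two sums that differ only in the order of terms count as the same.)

64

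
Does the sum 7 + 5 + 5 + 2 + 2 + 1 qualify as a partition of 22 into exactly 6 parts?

The parts sum to 22, and the condition 'there are exactly 6 summands' holds.

Yes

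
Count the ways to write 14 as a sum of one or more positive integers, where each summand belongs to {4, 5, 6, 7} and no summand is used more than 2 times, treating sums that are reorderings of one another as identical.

3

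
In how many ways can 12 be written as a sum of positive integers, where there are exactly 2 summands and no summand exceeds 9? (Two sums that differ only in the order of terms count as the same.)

4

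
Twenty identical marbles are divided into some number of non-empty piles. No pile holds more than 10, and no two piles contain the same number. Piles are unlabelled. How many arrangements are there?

A partial list (first 12 by largest part):
10, 9, 1
10, 8, 2
10, 7, 3
10, 7, 2, 1
10, 6, 4
10, 6, 3, 1
10, 5, 4, 1
10, 5, 3, 2
10, 4, 3, 2, 1
9, 8, 3
9, 8, 2, 1
9, 7, 4
…and 19 more, for 31 total.

31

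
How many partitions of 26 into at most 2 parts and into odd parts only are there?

Enumerating:
25,1
23,3
21,5
19,7
17,9
15,11
13,13
Counting gives 7.

7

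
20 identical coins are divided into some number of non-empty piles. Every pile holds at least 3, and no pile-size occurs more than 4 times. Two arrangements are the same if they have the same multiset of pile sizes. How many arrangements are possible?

47

There are too many to list fully; the first 12 (by largest part) are:
20
17+3
16+4
15+5
14+6
14+3+3
13+7
13+4+3
12+8
12+5+3
12+4+4
11+9
…and 35 more, for 47 total.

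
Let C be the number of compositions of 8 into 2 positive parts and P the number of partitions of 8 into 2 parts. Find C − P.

Compositions: C(7,1) = 7.
Partitions of 8 into exactly 2 parts: 4.
Difference: 7 − 4 = 3.

3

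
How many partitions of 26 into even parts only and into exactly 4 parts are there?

They are:
20, 2, 2, 2
18, 4, 2, 2
16, 6, 2, 2
16, 4, 4, 2
14, 8, 2, 2
14, 6, 4, 2
14, 4, 4, 4
12, 10, 2, 2
12, 8, 4, 2
12, 6, 6, 2
12, 6, 4, 4
10, 10, 4, 2
10, 8, 6, 2
10, 8, 4, 4
10, 6, 6, 4
8, 8, 8, 2
8, 8, 6, 4
8, 6, 6, 6
That's 18 in total.

18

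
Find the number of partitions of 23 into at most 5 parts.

Direct enumeration gives 291 partitions.

291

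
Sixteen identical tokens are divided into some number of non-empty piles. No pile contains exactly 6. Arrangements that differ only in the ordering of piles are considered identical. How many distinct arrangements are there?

189

A full systematic count gives 189.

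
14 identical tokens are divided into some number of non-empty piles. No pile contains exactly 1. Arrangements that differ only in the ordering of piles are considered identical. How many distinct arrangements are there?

A partial list (first 12 by largest part):
14
12,2
11,3
10,4
10,2,2
9,5
9,3,2
8,6
8,4,2
8,3,3
8,2,2,2
7,7
…and 22 more, for 34 total.

34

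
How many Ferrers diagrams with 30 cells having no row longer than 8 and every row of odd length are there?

86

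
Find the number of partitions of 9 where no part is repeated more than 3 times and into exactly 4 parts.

6

They are:
6 + 1 + 1 + 1
5 + 2 + 1 + 1
4 + 3 + 1 + 1
4 + 2 + 2 + 1
3 + 3 + 2 + 1
3 + 2 + 2 + 2
Counting gives 6.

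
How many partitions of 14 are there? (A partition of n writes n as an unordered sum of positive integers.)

135

Direct enumeration gives 135 partitions.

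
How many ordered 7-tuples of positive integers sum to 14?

Equivalently, choose which 6 of the 13 gaps become plus signs: C(13,6) = 1716.

1716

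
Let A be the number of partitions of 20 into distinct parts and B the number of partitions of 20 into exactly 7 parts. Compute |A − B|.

18

Partitions of 20 into distinct parts: 64.
Partitions of 20 into exactly 7 parts: 82.
|64 − 82| = 18.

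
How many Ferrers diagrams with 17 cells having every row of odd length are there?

A partial list (first 12 by largest part):
17
15+1+1
13+3+1
13+1+1+1+1
11+5+1
11+3+3
11+3+1+1+1
11+1+1+1+1+1+1
9+7+1
9+5+3
9+5+1+1+1
9+3+3+1+1
…and 26 more, for 38 total.

38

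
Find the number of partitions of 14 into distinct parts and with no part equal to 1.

12

Listing the qualifying partitions of 14:
14
12 + 2
11 + 3
10 + 4
9 + 5
9 + 3 + 2
8 + 6
8 + 4 + 2
7 + 5 + 2
7 + 4 + 3
6 + 5 + 3
5 + 4 + 3 + 2
That's 12 in total.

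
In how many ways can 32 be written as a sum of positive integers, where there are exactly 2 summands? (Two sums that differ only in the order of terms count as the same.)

They are:
31+1
30+2
29+3
28+4
27+5
26+6
25+7
24+8
23+9
22+10
21+11
20+12
19+13
18+14
17+15
16+16
Counting gives 16.

16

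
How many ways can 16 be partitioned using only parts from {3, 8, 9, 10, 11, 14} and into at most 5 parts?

The partitions of 16 that satisfy the conditions:
10+3+3
8+8

2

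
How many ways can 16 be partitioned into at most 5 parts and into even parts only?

18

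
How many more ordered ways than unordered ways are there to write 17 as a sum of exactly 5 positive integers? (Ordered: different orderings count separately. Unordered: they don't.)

1773

Compositions: C(16,4) = 1820.
Unordered (partitions into 5 parts): 47.
Difference: 1820 − 47 = 1773.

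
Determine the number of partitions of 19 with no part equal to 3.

259

A full systematic count gives 259.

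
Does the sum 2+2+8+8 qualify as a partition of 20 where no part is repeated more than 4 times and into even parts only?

Yes

The parts sum to 20, and the condition 'no summand is used more than 4 times' holds; the condition 'every summand is even' holds.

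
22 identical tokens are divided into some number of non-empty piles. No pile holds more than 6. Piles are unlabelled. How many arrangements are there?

A full systematic count gives 391.

391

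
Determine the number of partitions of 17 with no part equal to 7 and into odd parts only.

28

A partial list (first 12 by largest part):
17
15,1,1
13,3,1
13,1,1,1,1
11,5,1
11,3,3
11,3,1,1,1
11,1,1,1,1,1,1
9,5,3
9,5,1,1,1
9,3,3,1,1
9,3,1,1,1,1,1
…and 16 more, for 28 total.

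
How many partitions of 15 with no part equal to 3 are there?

Counting exhaustively, 99 partitions satisfy the conditions.

99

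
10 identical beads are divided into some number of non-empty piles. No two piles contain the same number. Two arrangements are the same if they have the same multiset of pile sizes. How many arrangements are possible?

They are:
10
9 + 1
8 + 2
7 + 3
7 + 2 + 1
6 + 4
6 + 3 + 1
5 + 4 + 1
5 + 3 + 2
4 + 3 + 2 + 1
That's 10 in total.

10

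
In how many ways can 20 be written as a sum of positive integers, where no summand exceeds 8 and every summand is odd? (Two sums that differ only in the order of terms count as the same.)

There are too many to list fully; the first 12 (by largest part) are:
7+7+5+1
7+7+3+3
7+7+3+1+1+1
7+7+1+1+1+1+1+1
7+5+5+3
7+5+5+1+1+1
7+5+3+3+1+1
7+5+3+1+1+1+1+1
7+5+1+1+1+1+1+1+1+1
7+3+3+3+3+1
7+3+3+3+1+1+1+1
7+3+3+1+1+1+1+1+1+1
…and 22 more, for 34 total.

34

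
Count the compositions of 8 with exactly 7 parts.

7

A composition of 8 into 7 positive parts is chosen by placing 6 dividers among the 7 gaps between 8 units: C(7,6) = 7.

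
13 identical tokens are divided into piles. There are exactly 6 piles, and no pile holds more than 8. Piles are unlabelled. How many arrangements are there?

14

Listing the qualifying partitions of 13:
8 + 1 + 1 + 1 + 1 + 1
7 + 2 + 1 + 1 + 1 + 1
6 + 3 + 1 + 1 + 1 + 1
6 + 2 + 2 + 1 + 1 + 1
5 + 4 + 1 + 1 + 1 + 1
5 + 3 + 2 + 1 + 1 + 1
5 + 2 + 2 + 2 + 1 + 1
4 + 4 + 2 + 1 + 1 + 1
4 + 3 + 3 + 1 + 1 + 1
4 + 3 + 2 + 2 + 1 + 1
4 + 2 + 2 + 2 + 2 + 1
3 + 3 + 3 + 2 + 1 + 1
3 + 3 + 2 + 2 + 2 + 1
3 + 2 + 2 + 2 + 2 + 2
That's 14 in total.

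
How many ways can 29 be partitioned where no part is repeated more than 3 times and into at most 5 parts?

There are 596 such partitions.

596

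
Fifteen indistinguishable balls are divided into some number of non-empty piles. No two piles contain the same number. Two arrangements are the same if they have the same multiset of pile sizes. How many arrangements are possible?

27

There are too many to list fully; the first 12 (by largest part) are:
15
14,1
13,2
12,3
12,2,1
11,4
11,3,1
10,5
10,4,1
10,3,2
9,6
9,5,1
…and 15 more, for 27 total.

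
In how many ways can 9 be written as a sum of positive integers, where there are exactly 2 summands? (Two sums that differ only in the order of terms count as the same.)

4

They are:
8 + 1
7 + 2
6 + 3
5 + 4
That's 4 in total.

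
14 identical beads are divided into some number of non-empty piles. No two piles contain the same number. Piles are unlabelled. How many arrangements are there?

Listing the qualifying partitions of 14:
14
1,13
2,12
3,11
1,2,11
4,10
1,3,10
5,9
1,4,9
2,3,9
6,8
1,5,8
2,4,8
1,2,3,8
1,6,7
2,5,7
3,4,7
1,2,4,7
3,5,6
1,2,5,6
1,3,4,6
2,3,4,5

22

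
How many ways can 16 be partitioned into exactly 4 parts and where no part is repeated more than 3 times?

33

A partial list (first 12 by largest part):
1,1,1,13
1,1,2,12
1,1,3,11
1,2,2,11
1,1,4,10
1,2,3,10
2,2,2,10
1,1,5,9
1,2,4,9
1,3,3,9
2,2,3,9
1,1,6,8
…and 21 more, for 33 total.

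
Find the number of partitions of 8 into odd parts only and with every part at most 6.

5

Enumerating:
5,3
5,1,1,1
3,3,1,1
3,1,1,1,1,1
1,1,1,1,1,1,1,1
Counting gives 5.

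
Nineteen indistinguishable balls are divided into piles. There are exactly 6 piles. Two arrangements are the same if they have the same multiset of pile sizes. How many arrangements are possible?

Counting exhaustively, 71 partitions satisfy the conditions.

71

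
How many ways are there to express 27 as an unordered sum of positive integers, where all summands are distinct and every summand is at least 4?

A partial list (first 12 by largest part):
27
23, 4
22, 5
21, 6
20, 7
19, 8
18, 9
18, 5, 4
17, 10
17, 6, 4
16, 11
16, 7, 4
…and 24 more, for 36 total.

36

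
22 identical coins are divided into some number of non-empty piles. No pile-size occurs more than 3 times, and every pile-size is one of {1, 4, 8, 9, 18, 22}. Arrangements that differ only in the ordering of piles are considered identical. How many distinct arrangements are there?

7

Enumerating:
22
18, 4
9, 9, 4
9, 8, 4, 1
9, 4, 4, 4, 1
8, 8, 4, 1, 1
8, 4, 4, 4, 1, 1
Counting gives 7.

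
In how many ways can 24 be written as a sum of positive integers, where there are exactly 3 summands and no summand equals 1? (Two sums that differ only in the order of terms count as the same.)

There are too many to list fully; the first 12 (by largest part) are:
20,2,2
19,3,2
18,4,2
18,3,3
17,5,2
17,4,3
16,6,2
16,5,3
16,4,4
15,7,2
15,6,3
15,5,4
…and 25 more, for 37 total.

37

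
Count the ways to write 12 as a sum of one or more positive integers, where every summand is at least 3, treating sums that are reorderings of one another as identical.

The partitions of 12 that satisfy the conditions:
12
3+9
4+8
5+7
6+6
3+3+6
3+4+5
4+4+4
3+3+3+3
Counting gives 9.

9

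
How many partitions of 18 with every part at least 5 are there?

9

They are:
18
5+13
6+12
7+11
8+10
9+9
5+5+8
5+6+7
6+6+6
Counting gives 9.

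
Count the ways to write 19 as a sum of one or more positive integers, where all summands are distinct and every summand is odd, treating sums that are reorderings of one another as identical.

6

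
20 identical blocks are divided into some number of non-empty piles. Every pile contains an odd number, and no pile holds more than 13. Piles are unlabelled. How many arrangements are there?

58

A partial list (first 12 by largest part):
13, 7
13, 5, 1, 1
13, 3, 3, 1
13, 3, 1, 1, 1, 1
13, 1, 1, 1, 1, 1, 1, 1
11, 9
11, 7, 1, 1
11, 5, 3, 1
11, 5, 1, 1, 1, 1
11, 3, 3, 3
11, 3, 3, 1, 1, 1
11, 3, 1, 1, 1, 1, 1, 1
…and 46 more, for 58 total.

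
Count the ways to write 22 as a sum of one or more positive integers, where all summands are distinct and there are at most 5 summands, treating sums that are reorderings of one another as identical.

88

Counting exhaustively, 88 partitions satisfy the conditions.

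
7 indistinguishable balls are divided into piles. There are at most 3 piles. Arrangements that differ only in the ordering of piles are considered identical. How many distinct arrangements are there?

8

Listing the qualifying partitions of 7:
7
6+1
5+2
5+1+1
4+3
4+2+1
3+3+1
3+2+2
That's 8 in total.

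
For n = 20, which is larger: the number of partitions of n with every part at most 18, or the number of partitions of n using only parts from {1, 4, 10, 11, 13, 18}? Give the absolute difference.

Partitions of 20 with every part at most 18: 625.
Partitions of 20 using only parts from {1, 4, 10, 11, 13, 18}: 16.
|625 − 16| = 609.

609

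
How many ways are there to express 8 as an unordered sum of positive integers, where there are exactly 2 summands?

4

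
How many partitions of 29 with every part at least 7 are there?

20

Listing the qualifying partitions of 29:
29
22, 7
21, 8
20, 9
19, 10
18, 11
17, 12
16, 13
15, 14
15, 7, 7
14, 8, 7
13, 9, 7
13, 8, 8
12, 10, 7
12, 9, 8
11, 11, 7
11, 10, 8
11, 9, 9
10, 10, 9
8, 7, 7, 7
Counting gives 20.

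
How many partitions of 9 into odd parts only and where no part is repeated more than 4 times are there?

6

They are:
9
7, 1, 1
5, 3, 1
5, 1, 1, 1, 1
3, 3, 3
3, 3, 1, 1, 1
That's 6 in total.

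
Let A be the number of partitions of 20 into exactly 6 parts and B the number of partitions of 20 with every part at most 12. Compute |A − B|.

Partitions of 20 into exactly 6 parts: 90.
Partitions of 20 with every part at most 12: 582.
|90 − 582| = 492.

492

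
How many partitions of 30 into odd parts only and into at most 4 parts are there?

There are too many to list fully; the first 12 (by largest part) are:
29 + 1
27 + 3
27 + 1 + 1 + 1
25 + 5
25 + 3 + 1 + 1
23 + 7
23 + 5 + 1 + 1
23 + 3 + 3 + 1
21 + 9
21 + 7 + 1 + 1
21 + 5 + 3 + 1
21 + 3 + 3 + 3
…and 35 more, for 47 total.

47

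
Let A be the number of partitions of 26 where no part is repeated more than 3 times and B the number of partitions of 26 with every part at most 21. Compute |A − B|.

1364

Partitions of 26 where no part is repeated more than 3 times: 1060.
Partitions of 26 with every part at most 21: 2424.
|1060 − 2424| = 1364.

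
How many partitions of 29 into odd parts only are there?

256

Direct enumeration gives 256 partitions.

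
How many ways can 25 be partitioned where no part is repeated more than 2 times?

Direct enumeration gives 513 partitions.

513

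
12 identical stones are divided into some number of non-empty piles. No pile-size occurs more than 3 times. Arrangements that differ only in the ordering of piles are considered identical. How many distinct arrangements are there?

There are too many to list fully; the first 12 (by largest part) are:
12
1,11
2,10
1,1,10
3,9
1,2,9
1,1,1,9
4,8
1,3,8
2,2,8
1,1,2,8
5,7
…and 38 more, for 50 total.

50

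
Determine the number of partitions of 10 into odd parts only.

Enumerating:
9+1
7+3
7+1+1+1
5+5
5+3+1+1
5+1+1+1+1+1
3+3+3+1
3+3+1+1+1+1
3+1+1+1+1+1+1+1
1+1+1+1+1+1+1+1+1+1

10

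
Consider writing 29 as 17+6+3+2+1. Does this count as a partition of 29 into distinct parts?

Yes

The parts sum to 29, and the condition 'all summands are distinct' holds.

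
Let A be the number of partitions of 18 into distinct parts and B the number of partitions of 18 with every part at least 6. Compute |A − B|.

40

Partitions of 18 into distinct parts: 46.
Partitions of 18 with every part at least 6: 6.
|46 − 6| = 40.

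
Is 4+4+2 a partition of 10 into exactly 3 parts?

The parts sum to 10, and the condition 'there are exactly 3 summands' holds.

Yes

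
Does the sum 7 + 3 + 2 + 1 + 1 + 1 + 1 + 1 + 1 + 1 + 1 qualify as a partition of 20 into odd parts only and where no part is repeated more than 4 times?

No

The parts sum to 20, and the condition 'every summand is odd' is violated.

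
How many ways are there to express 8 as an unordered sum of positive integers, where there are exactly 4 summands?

The partitions of 8 that satisfy the conditions:
5, 1, 1, 1
4, 2, 1, 1
3, 3, 1, 1
3, 2, 2, 1
2, 2, 2, 2
Counting gives 5.

5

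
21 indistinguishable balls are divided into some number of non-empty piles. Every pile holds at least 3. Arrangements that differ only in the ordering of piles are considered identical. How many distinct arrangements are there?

A partial list (first 12 by largest part):
21
18+3
17+4
16+5
15+6
15+3+3
14+7
14+4+3
13+8
13+5+3
13+4+4
12+9
…and 48 more, for 60 total.

60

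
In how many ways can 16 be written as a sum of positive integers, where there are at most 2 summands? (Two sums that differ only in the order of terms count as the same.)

Enumerating:
16
1,15
2,14
3,13
4,12
5,11
6,10
7,9
8,8
Counting gives 9.

9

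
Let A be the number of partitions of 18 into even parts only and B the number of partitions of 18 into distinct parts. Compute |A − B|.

Partitions of 18 into even parts only: 30.
Partitions of 18 into distinct parts: 46.
|30 − 46| = 16.

16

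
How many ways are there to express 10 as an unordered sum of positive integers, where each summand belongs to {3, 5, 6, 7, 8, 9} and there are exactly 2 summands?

The partitions of 10 that satisfy the conditions:
7 + 3
5 + 5
That's 2 in total.

2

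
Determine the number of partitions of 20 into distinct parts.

64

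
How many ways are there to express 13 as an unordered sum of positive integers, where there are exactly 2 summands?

They are:
1 + 12
2 + 11
3 + 10
4 + 9
5 + 8
6 + 7

6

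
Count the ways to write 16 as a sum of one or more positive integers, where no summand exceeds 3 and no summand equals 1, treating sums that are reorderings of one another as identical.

3

The partitions of 16 that satisfy the conditions:
3, 3, 3, 3, 2, 2
3, 3, 2, 2, 2, 2, 2
2, 2, 2, 2, 2, 2, 2, 2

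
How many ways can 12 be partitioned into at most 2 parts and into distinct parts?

6

The partitions of 12 that satisfy the conditions:
12
11 + 1
10 + 2
9 + 3
8 + 4
7 + 5
Counting gives 6.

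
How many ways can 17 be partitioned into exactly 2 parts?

Enumerating:
16+1
15+2
14+3
13+4
12+5
11+6
10+7
9+8
That's 8 in total.

8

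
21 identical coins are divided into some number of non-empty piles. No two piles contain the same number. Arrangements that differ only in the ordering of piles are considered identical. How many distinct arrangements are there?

76

Direct enumeration gives 76 partitions.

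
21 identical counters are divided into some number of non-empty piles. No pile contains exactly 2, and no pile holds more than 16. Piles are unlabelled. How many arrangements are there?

Direct enumeration gives 294 partitions.

294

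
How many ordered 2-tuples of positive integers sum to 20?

Equivalently, choose which 1 of the 19 gaps become plus signs: C(19,1) = 19.

19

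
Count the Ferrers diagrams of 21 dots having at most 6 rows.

331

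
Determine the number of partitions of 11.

56

There are too many to list fully; the first 12 (by largest part) are:
11
10,1
9,2
9,1,1
8,3
8,2,1
8,1,1,1
7,4
7,3,1
7,2,2
7,2,1,1
7,1,1,1,1
…and 44 more, for 56 total.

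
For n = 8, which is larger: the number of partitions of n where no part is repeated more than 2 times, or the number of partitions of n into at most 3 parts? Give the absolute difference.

Partitions of 8 where no part is repeated more than 2 times: 13.
Partitions of 8 into at most 3 parts: 10.
|13 − 10| = 3.

3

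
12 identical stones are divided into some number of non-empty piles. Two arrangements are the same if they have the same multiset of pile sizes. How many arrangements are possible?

77

Systematic enumeration (by largest part, then next-largest, …) yields 77.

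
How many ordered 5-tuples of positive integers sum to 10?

Equivalently, choose which 4 of the 9 gaps become plus signs: C(9,4) = 126.

126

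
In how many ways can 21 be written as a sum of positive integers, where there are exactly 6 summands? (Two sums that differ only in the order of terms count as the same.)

110

Counting exhaustively, 110 partitions satisfy the conditions.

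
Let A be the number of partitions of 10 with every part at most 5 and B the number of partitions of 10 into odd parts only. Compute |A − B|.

Partitions of 10 with every part at most 5: 30.
Partitions of 10 into odd parts only: 10.
|30 − 10| = 20.

20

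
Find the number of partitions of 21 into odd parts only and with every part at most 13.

A partial list (first 12 by largest part):
1, 7, 13
3, 5, 13
1, 1, 1, 5, 13
1, 1, 3, 3, 13
1, 1, 1, 1, 1, 3, 13
1, 1, 1, 1, 1, 1, 1, 1, 13
1, 9, 11
3, 7, 11
1, 1, 1, 7, 11
5, 5, 11
1, 1, 3, 5, 11
1, 1, 1, 1, 1, 5, 11
…and 56 more, for 68 total.

68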